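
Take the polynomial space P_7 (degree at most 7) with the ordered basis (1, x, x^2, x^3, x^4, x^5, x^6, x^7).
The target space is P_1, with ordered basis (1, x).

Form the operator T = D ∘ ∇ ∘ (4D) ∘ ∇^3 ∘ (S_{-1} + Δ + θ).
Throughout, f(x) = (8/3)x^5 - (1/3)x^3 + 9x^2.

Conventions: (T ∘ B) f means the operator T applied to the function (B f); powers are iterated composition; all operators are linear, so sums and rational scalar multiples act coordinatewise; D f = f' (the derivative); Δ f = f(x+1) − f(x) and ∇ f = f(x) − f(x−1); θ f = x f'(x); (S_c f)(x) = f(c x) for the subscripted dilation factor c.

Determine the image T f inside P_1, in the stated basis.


S_{-1} f = -(8/3)x^5 + (1/3)x^3 + 9x^2
Δ f = (40/3)x^4 + (80/3)x^3 + (77/3)x^2 + (91/3)x + 34/3
θ f = (40/3)x^5 - x^3 + 18x^2
(S_{-1} + Δ + θ) f = (32/3)x^5 + (40/3)x^4 + 26x^3 + (158/3)x^2 + (91/3)x + 34/3
∇ (S_{-1} + Δ + θ) f = (160/3)x^4 - (160/3)x^3 + (314/3)x^2 + (82/3)x + 1
∇ ∇ (S_{-1} + Δ + θ) f = (640/3)x^3 - 480x^2 + (1748/3)x - 184
∇ ∇ ∇ (S_{-1} + Δ + θ) f = 640x^2 - 1600x + 1276
D ∇^3 (S_{-1} + Δ + θ) f = 1280x - 1600
(4D) ∇^3 (S_{-1} + Δ + θ) f = 5120x - 6400
∇ (4D) ∇^3 (S_{-1} + Δ + θ) f = 5120
D (∇ ∘ (4D) ∘ ∇^3) (S_{-1} + Δ + θ) f = 0

the image equals g(x) = 0


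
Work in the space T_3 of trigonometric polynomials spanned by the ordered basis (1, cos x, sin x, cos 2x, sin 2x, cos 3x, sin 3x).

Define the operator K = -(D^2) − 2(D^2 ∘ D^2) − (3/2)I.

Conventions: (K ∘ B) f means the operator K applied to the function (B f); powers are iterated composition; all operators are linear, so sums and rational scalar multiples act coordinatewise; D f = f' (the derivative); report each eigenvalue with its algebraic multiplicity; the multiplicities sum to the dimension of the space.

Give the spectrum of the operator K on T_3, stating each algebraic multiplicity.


image of 1: -3/2
image of cos x: -(5/2)cos x
image of sin x: -(5/2)sin x
image of cos 2x: -(59/2)cos 2x
image of sin 2x: -(59/2)sin 2x
image of cos 3x: -(309/2)cos 3x
image of sin 3x: -(309/2)sin 3x
the matrix is diagonal; its diagonal is (-3/2, -5/2, -5/2, -59/2, -59/2, -309/2, -309/2)
for a triangular matrix the eigenvalues are the diagonal entries, with algebraic multiplicity their repetition count

λ = -309/2 (multiplicity 2), λ = -59/2 (multiplicity 2), λ = -5/2 (multiplicity 2), λ = -3/2 (multiplicity 1)


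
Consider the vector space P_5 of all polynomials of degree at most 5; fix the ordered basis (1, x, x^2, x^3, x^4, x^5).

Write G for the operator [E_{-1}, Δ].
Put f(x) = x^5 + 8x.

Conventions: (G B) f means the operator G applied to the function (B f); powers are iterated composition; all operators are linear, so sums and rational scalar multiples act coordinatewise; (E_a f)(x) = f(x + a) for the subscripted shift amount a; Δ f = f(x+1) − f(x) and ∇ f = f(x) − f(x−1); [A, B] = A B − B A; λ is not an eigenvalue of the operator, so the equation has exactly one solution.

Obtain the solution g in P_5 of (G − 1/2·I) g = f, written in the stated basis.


g(x) = -2x^5 - 16x

write g with unknown coordinates in the stated basis and equate coefficients in (G − 1/2·I) g = f
solving from the highest basis element down gives g = -2x^5 - 16x
check: G g = 0
so G g − 1/2·g = x^5 + 8x = f ✓


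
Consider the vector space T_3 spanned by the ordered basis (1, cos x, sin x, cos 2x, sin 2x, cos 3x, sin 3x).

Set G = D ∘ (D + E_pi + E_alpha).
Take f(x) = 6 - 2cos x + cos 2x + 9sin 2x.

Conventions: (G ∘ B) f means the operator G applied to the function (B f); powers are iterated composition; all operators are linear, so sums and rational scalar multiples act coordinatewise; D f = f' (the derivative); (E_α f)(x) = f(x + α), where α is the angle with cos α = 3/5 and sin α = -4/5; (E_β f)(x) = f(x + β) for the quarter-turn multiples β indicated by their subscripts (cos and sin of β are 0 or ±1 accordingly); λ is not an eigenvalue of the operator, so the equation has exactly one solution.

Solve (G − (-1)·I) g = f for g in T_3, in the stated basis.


the image equals g(x) = 6 - 2cos x + sin x - (13/3)cos 2x - (23/9)sin 2x

write g with unknown coordinates in the stated basis and equate coefficients in (G − (-1)·I) g = f
solving from the highest basis element down gives g = 6 - 2cos x + sin x - (13/3)cos 2x - (23/9)sin 2x
check: G g = -sin x + (16/3)cos 2x + (104/9)sin 2x
so G g − (-1)·g = 6 - 2cos x + cos 2x + 9sin 2x = f ✓


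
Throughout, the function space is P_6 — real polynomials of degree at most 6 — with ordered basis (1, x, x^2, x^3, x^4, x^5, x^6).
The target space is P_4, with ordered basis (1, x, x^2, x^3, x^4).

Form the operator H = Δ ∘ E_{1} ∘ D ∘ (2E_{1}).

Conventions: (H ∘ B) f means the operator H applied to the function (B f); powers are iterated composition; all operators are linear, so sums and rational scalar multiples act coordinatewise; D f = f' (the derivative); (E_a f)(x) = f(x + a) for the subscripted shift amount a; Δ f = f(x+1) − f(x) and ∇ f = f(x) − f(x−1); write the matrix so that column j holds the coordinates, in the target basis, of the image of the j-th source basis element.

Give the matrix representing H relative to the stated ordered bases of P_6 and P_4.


image of 1: 0
image of x: 0
image of x^2: 4
image of x^3: 12x + 30
image of x^4: 24x^2 + 120x + 152
image of x^5: 40x^3 + 300x^2 + 760x + 650
image of x^6: 60x^4 + 600x^3 + 2280x^2 + 3900x + 2532
each image's coordinates form column j of the matrix

the matrix is [[0, 0, 4, 30, 152, 650, 2532]; [0, 0, 0, 12, 120, 760, 3900]; [0, 0, 0, 0, 24, 300, 2280]; [0, 0, 0, 0, 0, 40, 600]; [0, 0, 0, 0, 0, 0, 60]] (rows listed top to bottom)


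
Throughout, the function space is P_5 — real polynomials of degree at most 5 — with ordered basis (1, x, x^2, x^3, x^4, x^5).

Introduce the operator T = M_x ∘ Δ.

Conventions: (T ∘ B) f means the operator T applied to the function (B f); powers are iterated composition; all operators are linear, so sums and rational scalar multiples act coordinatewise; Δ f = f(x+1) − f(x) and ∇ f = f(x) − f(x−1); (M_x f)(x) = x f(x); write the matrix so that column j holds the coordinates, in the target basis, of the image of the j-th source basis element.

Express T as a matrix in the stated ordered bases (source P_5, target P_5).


image of 1: 0
image of x: x
image of x^2: 2x^2 + x
image of x^3: 3x^3 + 3x^2 + x
image of x^4: 4x^4 + 6x^3 + 4x^2 + x
image of x^5: 5x^5 + 10x^4 + 10x^3 + 5x^2 + x
each image's coordinates form column j of the matrix

the matrix is [[0, 0, 0, 0, 0, 0]; [0, 1, 1, 1, 1, 1]; [0, 0, 2, 3, 4, 5]; [0, 0, 0, 3, 6, 10]; [0, 0, 0, 0, 4, 10]; [0, 0, 0, 0, 0, 5]] (rows listed top to bottom)


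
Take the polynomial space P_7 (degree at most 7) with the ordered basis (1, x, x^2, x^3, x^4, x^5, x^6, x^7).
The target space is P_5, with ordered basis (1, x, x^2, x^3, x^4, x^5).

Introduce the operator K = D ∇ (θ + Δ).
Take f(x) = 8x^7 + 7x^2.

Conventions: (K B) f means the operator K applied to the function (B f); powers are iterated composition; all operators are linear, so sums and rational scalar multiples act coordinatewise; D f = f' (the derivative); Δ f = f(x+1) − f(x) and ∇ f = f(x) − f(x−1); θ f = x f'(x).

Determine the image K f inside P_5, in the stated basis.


θ f = 56x^7 + 14x^2
Δ f = 56x^6 + 168x^5 + 280x^4 + 280x^3 + 168x^2 + 70x + 15
(θ + Δ) f = 56x^7 + 56x^6 + 168x^5 + 280x^4 + 280x^3 + 182x^2 + 70x + 15
∇ (θ + Δ) f = 392x^6 - 840x^5 + 1960x^4 - 1400x^3 + 1176x^2 - 252x + 56
D ∇ (θ + Δ) f = 2352x^5 - 4200x^4 + 7840x^3 - 4200x^2 + 2352x - 252

the result is g(x) = 2352x^5 - 4200x^4 + 7840x^3 - 4200x^2 + 2352x - 252


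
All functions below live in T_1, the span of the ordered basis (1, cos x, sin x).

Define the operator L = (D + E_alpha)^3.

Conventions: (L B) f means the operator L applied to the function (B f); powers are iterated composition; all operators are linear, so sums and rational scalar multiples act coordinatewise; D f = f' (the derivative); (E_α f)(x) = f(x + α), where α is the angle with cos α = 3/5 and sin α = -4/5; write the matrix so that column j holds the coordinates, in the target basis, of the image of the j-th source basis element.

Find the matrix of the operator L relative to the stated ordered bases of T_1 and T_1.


the matrix is [[1, 0, 0]; [0, 18/125, 26/125]; [0, -26/125, 18/125]] (rows listed top to bottom)

image of 1: 1
image of cos x: (18/125)cos x - (26/125)sin x
image of sin x: (26/125)cos x + (18/125)sin x
each image's coordinates form column j of the matrix


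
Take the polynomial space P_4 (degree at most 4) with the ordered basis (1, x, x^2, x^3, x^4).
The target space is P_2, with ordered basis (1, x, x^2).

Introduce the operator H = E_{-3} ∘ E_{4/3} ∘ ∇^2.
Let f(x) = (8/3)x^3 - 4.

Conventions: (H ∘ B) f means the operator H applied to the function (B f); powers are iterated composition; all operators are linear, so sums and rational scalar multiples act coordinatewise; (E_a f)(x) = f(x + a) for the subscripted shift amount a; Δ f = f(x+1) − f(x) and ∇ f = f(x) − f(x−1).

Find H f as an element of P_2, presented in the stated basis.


the result is g(x) = 16x - 128/3

∇ f = 8x^2 - 8x + 8/3
∇ ∇ f = 16x - 16
E_{4/3} ∇^2 f = 16x + 16/3
E_{-3} E_{4/3} ∇^2 f = 16x - 128/3


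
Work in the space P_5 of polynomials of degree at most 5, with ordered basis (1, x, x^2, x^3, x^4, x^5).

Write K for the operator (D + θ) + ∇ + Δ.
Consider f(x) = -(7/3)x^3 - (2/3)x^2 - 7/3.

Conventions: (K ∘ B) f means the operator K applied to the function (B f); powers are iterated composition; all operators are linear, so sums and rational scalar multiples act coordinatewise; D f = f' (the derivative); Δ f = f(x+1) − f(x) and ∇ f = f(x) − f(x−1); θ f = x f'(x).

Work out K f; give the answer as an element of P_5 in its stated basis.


the result is g(x) = -7x^3 - (67/3)x^2 - 4x - 14/3

D f = -7x^2 - (4/3)x
θ f = -7x^3 - (4/3)x^2
(D + θ) f = -7x^3 - (25/3)x^2 - (4/3)x
∇ f = -7x^2 + (17/3)x - 5/3
Δ f = -7x^2 - (25/3)x - 3
((D + θ) + ∇ + Δ) f = -7x^3 - (67/3)x^2 - 4x - 14/3


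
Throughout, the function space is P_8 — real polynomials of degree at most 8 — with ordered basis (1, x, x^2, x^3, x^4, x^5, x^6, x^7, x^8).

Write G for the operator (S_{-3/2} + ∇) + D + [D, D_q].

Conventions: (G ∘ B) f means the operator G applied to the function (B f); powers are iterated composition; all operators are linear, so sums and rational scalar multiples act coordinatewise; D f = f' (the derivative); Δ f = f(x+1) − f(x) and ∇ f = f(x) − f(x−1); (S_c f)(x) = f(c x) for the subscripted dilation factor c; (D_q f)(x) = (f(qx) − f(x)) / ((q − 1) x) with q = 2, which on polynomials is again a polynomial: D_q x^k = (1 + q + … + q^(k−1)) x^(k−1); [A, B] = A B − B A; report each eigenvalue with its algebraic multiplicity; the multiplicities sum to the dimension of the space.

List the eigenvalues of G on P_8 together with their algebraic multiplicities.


image of 1: 1
image of x: -(3/2)x + 2
image of x^2: (9/4)x^2 + 4x
image of x^3: -(27/8)x^3 + 6x^2 + 2x + 1
image of x^4: (81/16)x^4 + 8x^3 + 11x^2 + 4x - 1
image of x^5: -(243/32)x^5 + 10x^4 + 39x^3 + 10x^2 - 5x + 1
image of x^6: (729/64)x^6 + 12x^5 + 114x^4 + 20x^3 - 15x^2 + 6x - 1
image of x^7: -(2187/128)x^7 + 14x^6 + 300x^5 + 35x^4 - 35x^3 + 21x^2 - 7x + 1
image of x^8: (6561/256)x^8 + 16x^7 + 741x^6 + 56x^5 - 70x^4 + 56x^3 - 28x^2 + 8x - 1
the matrix is upper triangular; its diagonal is (1, -3/2, 9/4, -27/8, 81/16, -243/32, 729/64, -2187/128, 6561/256)
for a triangular matrix the eigenvalues are the diagonal entries, with algebraic multiplicity their repetition count

λ = -2187/128 (multiplicity 1), λ = -243/32 (multiplicity 1), λ = -27/8 (multiplicity 1), λ = -3/2 (multiplicity 1), λ = 1 (multiplicity 1), λ = 9/4 (multiplicity 1), λ = 81/16 (multiplicity 1), λ = 729/64 (multiplicity 1), λ = 6561/256 (multiplicity 1)


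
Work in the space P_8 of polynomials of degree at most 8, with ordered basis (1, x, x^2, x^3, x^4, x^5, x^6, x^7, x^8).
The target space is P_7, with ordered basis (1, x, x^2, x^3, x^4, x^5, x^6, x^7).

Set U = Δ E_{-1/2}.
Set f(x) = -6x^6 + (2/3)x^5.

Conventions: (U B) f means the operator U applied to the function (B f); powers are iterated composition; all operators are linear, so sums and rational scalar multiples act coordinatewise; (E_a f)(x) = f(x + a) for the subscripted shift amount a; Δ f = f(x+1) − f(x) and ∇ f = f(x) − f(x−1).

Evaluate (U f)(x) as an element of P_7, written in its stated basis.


E_{-1/2} f = -6x^6 + (56/3)x^5 - (145/6)x^4 + (50/3)x^3 - (155/24)x^2 + (4/3)x - 11/96
Δ E_{-1/2} f = -36x^5 + (10/3)x^4 - 30x^3 + (5/3)x^2 - (9/4)x + 1/24

the result is g(x) = -36x^5 + (10/3)x^4 - 30x^3 + (5/3)x^2 - (9/4)x + 1/24


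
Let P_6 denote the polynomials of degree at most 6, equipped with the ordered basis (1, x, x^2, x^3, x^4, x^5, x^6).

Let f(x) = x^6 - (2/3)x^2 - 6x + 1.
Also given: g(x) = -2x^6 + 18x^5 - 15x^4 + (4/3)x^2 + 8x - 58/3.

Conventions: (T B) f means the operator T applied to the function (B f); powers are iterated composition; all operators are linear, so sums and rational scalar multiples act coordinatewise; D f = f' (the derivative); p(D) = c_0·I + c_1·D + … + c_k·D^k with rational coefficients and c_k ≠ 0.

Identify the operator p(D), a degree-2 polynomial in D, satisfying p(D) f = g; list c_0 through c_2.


p(D) = -2·I + 3·D − (1/2)·D^2, i.e. c_0 = -2, c_1 = 3, c_2 = -1/2

D^0 f = x^6 - (2/3)x^2 - 6x + 1
D^1 f = 6x^5 - (4/3)x - 6
D^2 f = 30x^4 - 4/3
matching coefficients of g against c_0 f + c_1 Df + … from the top degree down determines the c_i
solution: c_0 = -2, c_1 = 3, c_2 = -1/2


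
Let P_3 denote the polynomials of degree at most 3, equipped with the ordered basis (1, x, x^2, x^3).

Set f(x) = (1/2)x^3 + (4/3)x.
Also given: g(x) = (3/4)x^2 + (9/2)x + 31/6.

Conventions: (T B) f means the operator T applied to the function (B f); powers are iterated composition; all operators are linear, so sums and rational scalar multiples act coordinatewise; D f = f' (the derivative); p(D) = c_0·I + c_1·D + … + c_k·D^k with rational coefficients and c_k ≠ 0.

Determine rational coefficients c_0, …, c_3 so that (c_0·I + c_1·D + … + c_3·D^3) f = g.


p(D) = (1/2)·D + (3/2)·D^2 + (3/2)·D^3, i.e. c_0 = 0, c_1 = 1/2, c_2 = 3/2, c_3 = 3/2

D^0 f = (1/2)x^3 + (4/3)x
D^1 f = (3/2)x^2 + 4/3
D^2 f = 3x
D^3 f = 3
matching coefficients of g against c_0 f + c_1 Df + … from the top degree down determines the c_i
solution: c_0 = 0, c_1 = 1/2, c_2 = 3/2, c_3 = 3/2


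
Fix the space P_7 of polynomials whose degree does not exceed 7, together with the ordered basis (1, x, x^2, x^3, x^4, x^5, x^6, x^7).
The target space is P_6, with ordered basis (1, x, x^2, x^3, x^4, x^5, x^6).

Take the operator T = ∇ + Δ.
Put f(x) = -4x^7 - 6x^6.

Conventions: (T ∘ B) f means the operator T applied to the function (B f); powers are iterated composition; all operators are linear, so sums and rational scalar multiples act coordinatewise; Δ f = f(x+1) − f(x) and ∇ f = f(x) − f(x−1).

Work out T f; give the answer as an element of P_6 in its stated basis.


the result is g(x) = -56x^6 - 72x^5 - 280x^4 - 240x^3 - 168x^2 - 72x - 8

∇ f = -28x^6 + 48x^5 - 50x^4 + 20x^3 + 6x^2 - 8x + 2
Δ f = -28x^6 - 120x^5 - 230x^4 - 260x^3 - 174x^2 - 64x - 10
(∇ + Δ) f = -56x^6 - 72x^5 - 280x^4 - 240x^3 - 168x^2 - 72x - 8


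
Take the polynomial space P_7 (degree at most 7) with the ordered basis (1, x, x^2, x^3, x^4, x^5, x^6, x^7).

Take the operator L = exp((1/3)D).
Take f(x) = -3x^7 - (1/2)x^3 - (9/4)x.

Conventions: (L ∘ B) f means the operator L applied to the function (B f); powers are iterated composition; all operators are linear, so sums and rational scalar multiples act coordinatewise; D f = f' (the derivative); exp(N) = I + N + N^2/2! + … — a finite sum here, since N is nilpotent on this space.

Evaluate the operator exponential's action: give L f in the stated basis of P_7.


g(x) = -3x^7 - 7x^6 - 7x^5 - (35/9)x^4 - (97/54)x^3 - (41/54)x^2 - (2377/972)x - 2245/2916

order-1 term: -7x^6 - (1/2)x^2 - 3/4
order-2 term: -7x^5 - (1/6)x
order-3 term: -(35/9)x^4 - 1/54
order-4 term: -(35/27)x^3
order-5 term: -(7/27)x^2
order-6 term: -(7/243)x
order-7 term: -1/729
the series for exp((1/3)D) f terminates at order 7
exp((1/3)D) f = -3x^7 - 7x^6 - 7x^5 - (35/9)x^4 - (97/54)x^3 - (41/54)x^2 - (2377/972)x - 2245/2916


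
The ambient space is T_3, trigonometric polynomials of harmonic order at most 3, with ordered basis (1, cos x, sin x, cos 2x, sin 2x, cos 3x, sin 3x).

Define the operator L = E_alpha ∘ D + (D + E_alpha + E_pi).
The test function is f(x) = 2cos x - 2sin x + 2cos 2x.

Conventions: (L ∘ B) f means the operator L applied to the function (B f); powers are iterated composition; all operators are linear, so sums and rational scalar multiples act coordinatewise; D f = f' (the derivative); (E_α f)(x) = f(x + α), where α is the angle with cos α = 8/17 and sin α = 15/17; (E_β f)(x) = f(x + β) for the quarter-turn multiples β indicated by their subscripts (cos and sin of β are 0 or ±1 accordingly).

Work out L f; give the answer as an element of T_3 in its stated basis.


D f = -2cos x - 2sin x - 4sin 2x
E_alpha D f = -(46/17)cos x + (14/17)sin x - (960/289)cos 2x + (644/289)sin 2x
D f = -2cos x - 2sin x - 4sin 2x
E_alpha f = -(14/17)cos x - (46/17)sin x - (322/289)cos 2x - (480/289)sin 2x
E_pi f = -2cos x + 2sin x + 2cos 2x
(D + E_alpha + E_pi) f = -(82/17)cos x - (46/17)sin x + (256/289)cos 2x - (1636/289)sin 2x
(E_alpha ∘ D + (D + E_alpha + E_pi)) f = -(128/17)cos x - (32/17)sin x - (704/289)cos 2x - (992/289)sin 2x

the result is g(x) = -(128/17)cos x - (32/17)sin x - (704/289)cos 2x - (992/289)sin 2x


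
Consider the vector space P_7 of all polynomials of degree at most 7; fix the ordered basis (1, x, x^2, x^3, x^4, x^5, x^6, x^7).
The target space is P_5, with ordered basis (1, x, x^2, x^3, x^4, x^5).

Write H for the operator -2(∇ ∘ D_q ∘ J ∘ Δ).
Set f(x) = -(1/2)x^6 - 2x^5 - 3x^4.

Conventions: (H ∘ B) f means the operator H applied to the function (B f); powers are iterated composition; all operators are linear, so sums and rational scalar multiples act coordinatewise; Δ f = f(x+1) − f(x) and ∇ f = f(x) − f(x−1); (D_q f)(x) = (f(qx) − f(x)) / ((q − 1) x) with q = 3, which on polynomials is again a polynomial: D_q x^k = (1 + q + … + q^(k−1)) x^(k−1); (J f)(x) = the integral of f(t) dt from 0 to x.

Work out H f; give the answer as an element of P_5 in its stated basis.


Δ f = -3x^5 - (35/2)x^4 - 42x^3 - (91/2)x^2 - 25x - 11/2
J Δ f = -(1/2)x^6 - (7/2)x^5 - (21/2)x^4 - (91/6)x^3 - (25/2)x^2 - (11/2)x
D_q J Δ f = -182x^5 - (847/2)x^4 - 420x^3 - (1183/6)x^2 - 50x - 11/2
∇ (D_q ∘ J ∘ Δ) f = -910x^4 + 126x^3 - 539x^2 + (245/3)x - 94/3
(-2(∇ ∘ D_q ∘ J ∘ Δ)) f = 1820x^4 - 252x^3 + 1078x^2 - (490/3)x + 188/3

the image equals g(x) = 1820x^4 - 252x^3 + 1078x^2 - (490/3)x + 188/3


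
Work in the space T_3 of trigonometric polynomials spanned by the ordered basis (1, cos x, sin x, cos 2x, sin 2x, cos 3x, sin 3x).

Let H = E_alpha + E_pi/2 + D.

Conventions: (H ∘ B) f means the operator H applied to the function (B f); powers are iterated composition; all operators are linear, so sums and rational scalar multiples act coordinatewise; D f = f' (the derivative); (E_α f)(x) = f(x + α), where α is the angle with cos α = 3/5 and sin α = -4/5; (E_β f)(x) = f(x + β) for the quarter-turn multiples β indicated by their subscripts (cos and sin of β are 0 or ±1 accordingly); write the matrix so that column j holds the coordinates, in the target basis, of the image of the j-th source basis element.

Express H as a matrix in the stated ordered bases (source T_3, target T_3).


image of 1: 2
image of cos x: (3/5)cos x - (6/5)sin x
image of sin x: (6/5)cos x + (3/5)sin x
image of cos 2x: -(32/25)cos 2x - (26/25)sin 2x
image of sin 2x: (26/25)cos 2x - (32/25)sin 2x
image of cos 3x: -(117/125)cos 3x - (206/125)sin 3x
image of sin 3x: (206/125)cos 3x - (117/125)sin 3x
each image's coordinates form column j of the matrix

the matrix is [[2, 0, 0, 0, 0, 0, 0]; [0, 3/5, 6/5, 0, 0, 0, 0]; [0, -6/5, 3/5, 0, 0, 0, 0]; [0, 0, 0, -32/25, 26/25, 0, 0]; [0, 0, 0, -26/25, -32/25, 0, 0]; [0, 0, 0, 0, 0, -117/125, 206/125]; [0, 0, 0, 0, 0, -206/125, -117/125]] (rows listed top to bottom)


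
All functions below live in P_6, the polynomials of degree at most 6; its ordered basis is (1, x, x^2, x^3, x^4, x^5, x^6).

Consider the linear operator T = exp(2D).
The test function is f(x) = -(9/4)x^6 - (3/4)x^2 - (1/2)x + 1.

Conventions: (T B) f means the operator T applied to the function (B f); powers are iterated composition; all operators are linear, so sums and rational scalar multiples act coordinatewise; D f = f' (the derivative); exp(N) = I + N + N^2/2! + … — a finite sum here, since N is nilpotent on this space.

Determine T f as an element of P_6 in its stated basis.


order-1 term: -27x^5 - 3x - 1
order-2 term: -135x^4 - 3
order-3 term: -360x^3
order-4 term: -540x^2
order-5 term: -432x
order-6 term: -144
the series for exp(2D) f terminates at order 6
exp(2D) f = -(9/4)x^6 - 27x^5 - 135x^4 - 360x^3 - (2163/4)x^2 - (871/2)x - 147

g(x) = -(9/4)x^6 - 27x^5 - 135x^4 - 360x^3 - (2163/4)x^2 - (871/2)x - 147


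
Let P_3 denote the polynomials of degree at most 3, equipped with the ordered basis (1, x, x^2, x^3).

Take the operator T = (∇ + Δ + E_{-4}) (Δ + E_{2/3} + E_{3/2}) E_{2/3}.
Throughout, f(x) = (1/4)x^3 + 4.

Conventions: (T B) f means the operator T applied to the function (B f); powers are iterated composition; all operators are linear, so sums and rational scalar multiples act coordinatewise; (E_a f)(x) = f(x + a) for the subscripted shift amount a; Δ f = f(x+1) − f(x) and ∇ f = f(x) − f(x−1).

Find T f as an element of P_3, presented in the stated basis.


the result is g(x) = (1/2)x^3 + (3/8)x^2 + (821/48)x + 2113/96

E_{2/3} f = (1/4)x^3 + (1/2)x^2 + (1/3)x + 110/27
Δ E_{2/3} f = (3/4)x^2 + (7/4)x + 13/12
E_{2/3} E_{2/3} f = (1/4)x^3 + x^2 + (4/3)x + 124/27
E_{3/2} E_{2/3} f = (1/4)x^3 + (13/8)x^2 + (169/48)x + 5653/864
(Δ + E_{2/3} + E_{3/2}) E_{2/3} f = (1/2)x^3 + (27/8)x^2 + (317/48)x + 391/32
∇ ((Δ + E_{2/3} + E_{3/2}) E_{2/3}) f = (3/2)x^2 + (21/4)x + 179/48
Δ ((Δ + E_{2/3} + E_{3/2}) E_{2/3}) f = (3/2)x^2 + (33/4)x + 503/48
E_{-4} ((Δ + E_{2/3} + E_{3/2}) E_{2/3}) f = (1/2)x^3 - (21/8)x^2 + (173/48)x + 749/96
(∇ + Δ + E_{-4}) ((Δ + E_{2/3} + E_{3/2}) E_{2/3}) f = (1/2)x^3 + (3/8)x^2 + (821/48)x + 2113/96


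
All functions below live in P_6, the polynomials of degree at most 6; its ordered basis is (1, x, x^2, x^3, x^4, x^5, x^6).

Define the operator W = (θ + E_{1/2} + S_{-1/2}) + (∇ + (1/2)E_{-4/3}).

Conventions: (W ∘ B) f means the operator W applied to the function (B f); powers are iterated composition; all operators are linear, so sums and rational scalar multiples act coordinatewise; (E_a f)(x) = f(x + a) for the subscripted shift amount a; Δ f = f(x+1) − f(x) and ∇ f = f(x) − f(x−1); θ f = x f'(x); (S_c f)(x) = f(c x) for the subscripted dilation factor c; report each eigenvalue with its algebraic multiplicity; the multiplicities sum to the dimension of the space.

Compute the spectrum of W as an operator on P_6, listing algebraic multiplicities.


λ = 2 (multiplicity 1), λ = 5/2 (multiplicity 1), λ = 15/4 (multiplicity 1), λ = 35/8 (multiplicity 1), λ = 89/16 (multiplicity 1), λ = 207/32 (multiplicity 1), λ = 481/64 (multiplicity 1)

image of 1: 5/2
image of x: 2x + 5/6
image of x^2: (15/4)x^2 + (5/3)x + 5/36
image of x^3: (35/8)x^3 + (5/2)x^2 + (5/12)x - 13/216
image of x^4: (89/16)x^4 + (10/3)x^3 + (5/6)x^2 - (13/54)x + 833/1296
image of x^5: (207/32)x^5 + (25/6)x^4 + (25/18)x^3 - (65/108)x^2 + (4165/1296)x - 8365/7776
image of x^6: (481/64)x^6 + 5x^5 + (25/12)x^4 - (65/54)x^3 + (4165/432)x^2 - (8365/1296)x + 85145/46656
the matrix is upper triangular; its diagonal is (5/2, 2, 15/4, 35/8, 89/16, 207/32, 481/64)
for a triangular matrix the eigenvalues are the diagonal entries, with algebraic multiplicity their repetition count


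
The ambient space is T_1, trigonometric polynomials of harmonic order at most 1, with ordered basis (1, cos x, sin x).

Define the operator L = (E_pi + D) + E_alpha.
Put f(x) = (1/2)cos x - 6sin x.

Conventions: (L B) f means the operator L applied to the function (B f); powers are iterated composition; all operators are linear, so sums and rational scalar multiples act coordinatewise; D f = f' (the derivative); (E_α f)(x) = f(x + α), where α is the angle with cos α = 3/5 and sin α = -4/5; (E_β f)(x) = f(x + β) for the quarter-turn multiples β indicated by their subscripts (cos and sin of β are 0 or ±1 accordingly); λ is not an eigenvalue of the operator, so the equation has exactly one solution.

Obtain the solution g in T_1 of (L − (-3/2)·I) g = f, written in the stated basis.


the result is g(x) = (7/5)cos x - (26/5)sin x

write g with unknown coordinates in the stated basis and equate coefficients in (L − (-3/2)·I) g = f
solving from the highest basis element down gives g = (7/5)cos x - (26/5)sin x
check: L g = -(8/5)cos x + (9/5)sin x
so L g − (-3/2)·g = (1/2)cos x - 6sin x = f ✓


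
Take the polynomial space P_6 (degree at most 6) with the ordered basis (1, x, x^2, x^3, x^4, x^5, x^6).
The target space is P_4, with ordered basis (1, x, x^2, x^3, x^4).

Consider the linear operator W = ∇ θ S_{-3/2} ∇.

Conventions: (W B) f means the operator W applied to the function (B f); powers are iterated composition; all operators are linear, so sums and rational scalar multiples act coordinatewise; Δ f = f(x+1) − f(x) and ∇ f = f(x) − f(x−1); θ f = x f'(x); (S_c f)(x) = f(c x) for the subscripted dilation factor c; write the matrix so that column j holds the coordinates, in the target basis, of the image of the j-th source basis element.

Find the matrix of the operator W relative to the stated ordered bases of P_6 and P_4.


the matrix is [[0, 0, -3, -9, -39/2, -75/2, -1089/16]; [0, 0, 0, 27, 135/2, 765/4, 6345/16]; [0, 0, 0, 0, -243/2, -1215/4, -8505/8]; [0, 0, 0, 0, 0, 405, 8505/8]; [0, 0, 0, 0, 0, 0, -18225/16]] (rows listed top to bottom)

image of 1: 0
image of x: 0
image of x^2: -3
image of x^3: 27x - 9
image of x^4: -(243/2)x^2 + (135/2)x - 39/2
image of x^5: 405x^3 - (1215/4)x^2 + (765/4)x - 75/2
image of x^6: -(18225/16)x^4 + (8505/8)x^3 - (8505/8)x^2 + (6345/16)x - 1089/16
each image's coordinates form column j of the matrix


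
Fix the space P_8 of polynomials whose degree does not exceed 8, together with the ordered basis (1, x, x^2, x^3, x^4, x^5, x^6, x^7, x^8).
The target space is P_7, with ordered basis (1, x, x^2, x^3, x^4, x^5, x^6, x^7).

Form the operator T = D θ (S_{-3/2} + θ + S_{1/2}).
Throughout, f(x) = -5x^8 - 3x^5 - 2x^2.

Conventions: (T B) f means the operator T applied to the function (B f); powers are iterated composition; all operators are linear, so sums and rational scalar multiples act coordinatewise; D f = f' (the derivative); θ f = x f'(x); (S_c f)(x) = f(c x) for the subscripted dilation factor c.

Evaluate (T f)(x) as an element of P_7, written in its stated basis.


S_{-3/2} f = -(32805/256)x^8 + (729/32)x^5 - (9/2)x^2
θ f = -40x^8 - 15x^5 - 4x^2
S_{1/2} f = -(5/256)x^8 - (3/32)x^5 - (1/2)x^2
(S_{-3/2} + θ + S_{1/2}) f = -(21525/128)x^8 + (123/16)x^5 - 9x^2
θ (S_{-3/2} + θ + S_{1/2}) f = -(21525/16)x^8 + (615/16)x^5 - 18x^2
D θ (S_{-3/2} + θ + S_{1/2}) f = -(21525/2)x^7 + (3075/16)x^4 - 36x

the result is g(x) = -(21525/2)x^7 + (3075/16)x^4 - 36x


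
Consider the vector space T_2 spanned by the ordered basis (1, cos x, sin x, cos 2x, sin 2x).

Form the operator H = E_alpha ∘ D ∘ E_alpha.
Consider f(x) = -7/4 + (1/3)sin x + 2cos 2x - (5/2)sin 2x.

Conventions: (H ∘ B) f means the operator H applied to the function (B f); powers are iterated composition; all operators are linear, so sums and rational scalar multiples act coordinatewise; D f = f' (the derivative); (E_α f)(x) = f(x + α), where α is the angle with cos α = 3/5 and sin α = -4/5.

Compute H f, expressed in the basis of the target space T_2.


E_alpha f = -7/4 - (4/15)cos x + (1/5)sin x + (46/25)cos 2x + (131/50)sin 2x
D E_alpha f = (1/5)cos x + (4/15)sin x + (131/25)cos 2x - (92/25)sin 2x
E_alpha D E_alpha f = -(7/75)cos x + (8/25)sin x + (1291/625)cos 2x + (3788/625)sin 2x

the image equals g(x) = -(7/75)cos x + (8/25)sin x + (1291/625)cos 2x + (3788/625)sin 2x


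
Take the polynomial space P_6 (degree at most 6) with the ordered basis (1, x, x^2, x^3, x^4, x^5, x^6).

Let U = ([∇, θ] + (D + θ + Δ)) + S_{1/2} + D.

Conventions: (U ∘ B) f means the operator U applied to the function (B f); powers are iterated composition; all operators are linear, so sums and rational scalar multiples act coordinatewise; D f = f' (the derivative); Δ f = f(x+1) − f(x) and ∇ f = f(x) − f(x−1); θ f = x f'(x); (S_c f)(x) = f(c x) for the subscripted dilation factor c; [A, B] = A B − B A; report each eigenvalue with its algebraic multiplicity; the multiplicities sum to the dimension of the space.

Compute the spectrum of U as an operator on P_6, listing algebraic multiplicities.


image of 1: 1
image of x: (3/2)x + 4
image of x^2: (9/4)x^2 + 8x - 1
image of x^3: (25/8)x^3 + 12x^2 - 3x + 4
image of x^4: (65/16)x^4 + 16x^3 - 6x^2 + 16x - 3
image of x^5: (161/32)x^5 + 20x^4 - 10x^3 + 40x^2 - 15x + 6
image of x^6: (385/64)x^6 + 24x^5 - 15x^4 + 80x^3 - 45x^2 + 36x - 5
the matrix is upper triangular; its diagonal is (1, 3/2, 9/4, 25/8, 65/16, 161/32, 385/64)
for a triangular matrix the eigenvalues are the diagonal entries, with algebraic multiplicity their repetition count

λ = 1 (multiplicity 1), λ = 3/2 (multiplicity 1), λ = 9/4 (multiplicity 1), λ = 25/8 (multiplicity 1), λ = 65/16 (multiplicity 1), λ = 161/32 (multiplicity 1), λ = 385/64 (multiplicity 1)


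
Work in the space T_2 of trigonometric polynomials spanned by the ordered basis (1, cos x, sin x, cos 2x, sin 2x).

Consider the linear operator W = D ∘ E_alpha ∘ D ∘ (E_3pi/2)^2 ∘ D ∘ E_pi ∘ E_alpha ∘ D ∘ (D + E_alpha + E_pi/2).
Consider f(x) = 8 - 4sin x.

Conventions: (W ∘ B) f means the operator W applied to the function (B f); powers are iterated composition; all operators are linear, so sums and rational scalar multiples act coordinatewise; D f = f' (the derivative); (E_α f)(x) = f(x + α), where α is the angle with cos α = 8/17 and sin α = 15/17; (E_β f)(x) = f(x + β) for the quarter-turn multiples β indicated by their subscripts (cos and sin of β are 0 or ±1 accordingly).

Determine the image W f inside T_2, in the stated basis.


D f = -4cos x
E_alpha f = 8 - (60/17)cos x - (32/17)sin x
E_pi/2 f = 8 - 4cos x
(D + E_alpha + E_pi/2) f = 16 - (196/17)cos x - (32/17)sin x
D (D + E_alpha + E_pi/2) f = -(32/17)cos x + (196/17)sin x
E_alpha D (D + E_alpha + E_pi/2) f = (2684/289)cos x + (2048/289)sin x
E_pi E_alpha D (D + E_alpha + E_pi/2) f = -(2684/289)cos x - (2048/289)sin x
D (E_pi ∘ E_alpha ∘ D ∘ (D + E_alpha + E_pi/2)) f = -(2048/289)cos x + (2684/289)sin x
E_3pi/2 D (E_pi ∘ E_alpha ∘ D ∘ (D + E_alpha + E_pi/2)) f = -(2684/289)cos x - (2048/289)sin x
E_3pi/2 E_3pi/2 D (E_pi ∘ E_alpha ∘ D ∘ (D + E_alpha + E_pi/2)) f = (2048/289)cos x - (2684/289)sin x
D (E_3pi/2)^2 D (E_pi ∘ E_alpha ∘ D ∘ (D + E_alpha + E_pi/2)) f = -(2684/289)cos x - (2048/289)sin x
E_alpha D (E_3pi/2)^2 D (E_pi ∘ E_alpha ∘ D ∘ (D + E_alpha + E_pi/2)) f = -(52192/4913)cos x + (23876/4913)sin x
D E_alpha D (E_3pi/2)^2 D (E_pi ∘ E_alpha ∘ D ∘ (D + E_alpha + E_pi/2)) f = (23876/4913)cos x + (52192/4913)sin x

the result is g(x) = (23876/4913)cos x + (52192/4913)sin x


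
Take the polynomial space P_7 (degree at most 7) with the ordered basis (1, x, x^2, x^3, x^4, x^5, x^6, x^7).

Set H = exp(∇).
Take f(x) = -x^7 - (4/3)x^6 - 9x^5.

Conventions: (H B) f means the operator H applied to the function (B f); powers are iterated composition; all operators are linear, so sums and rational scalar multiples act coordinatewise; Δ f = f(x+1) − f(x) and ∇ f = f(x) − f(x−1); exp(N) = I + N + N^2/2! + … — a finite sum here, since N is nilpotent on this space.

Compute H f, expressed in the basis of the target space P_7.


order-1 term: -7x^6 + 13x^5 - 60x^4 + (295/3)x^3 - 91x^2 + 44x - 26/3
order-2 term: -21x^5 + 85x^4 - 255x^3 + 445x^2 - 412x + 470/3
order-3 term: -35x^4 + (550/3)x^3 - 495x^2 + 700x - 406
order-4 term: -35x^3 + 190x^2 - 420x + 1060/3
order-5 term: -21x^2 + 97x - 129
order-6 term: -7x + 59/3
order-7 term: -1
the series for exp(∇) f terminates at order 7
exp(∇) f = -x^7 - (25/3)x^6 - 17x^5 - 10x^4 - (25/3)x^3 + 28x^2 + 2x - 15

g(x) = -x^7 - (25/3)x^6 - 17x^5 - 10x^4 - (25/3)x^3 + 28x^2 + 2x - 15


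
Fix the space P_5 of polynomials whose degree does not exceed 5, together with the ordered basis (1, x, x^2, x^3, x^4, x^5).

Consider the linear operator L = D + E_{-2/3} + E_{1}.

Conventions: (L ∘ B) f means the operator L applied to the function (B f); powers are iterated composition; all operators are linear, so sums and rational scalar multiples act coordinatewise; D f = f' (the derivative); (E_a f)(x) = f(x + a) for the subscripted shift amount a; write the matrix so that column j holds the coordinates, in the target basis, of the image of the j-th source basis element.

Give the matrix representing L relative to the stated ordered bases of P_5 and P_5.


the matrix is [[2, 4/3, 13/9, 19/27, 97/81, 211/243]; [0, 2, 8/3, 13/3, 76/27, 485/81]; [0, 0, 2, 4, 26/3, 190/27]; [0, 0, 0, 2, 16/3, 130/9]; [0, 0, 0, 0, 2, 20/3]; [0, 0, 0, 0, 0, 2]] (rows listed top to bottom)

image of 1: 2
image of x: 2x + 4/3
image of x^2: 2x^2 + (8/3)x + 13/9
image of x^3: 2x^3 + 4x^2 + (13/3)x + 19/27
image of x^4: 2x^4 + (16/3)x^3 + (26/3)x^2 + (76/27)x + 97/81
image of x^5: 2x^5 + (20/3)x^4 + (130/9)x^3 + (190/27)x^2 + (485/81)x + 211/243
each image's coordinates form column j of the matrix


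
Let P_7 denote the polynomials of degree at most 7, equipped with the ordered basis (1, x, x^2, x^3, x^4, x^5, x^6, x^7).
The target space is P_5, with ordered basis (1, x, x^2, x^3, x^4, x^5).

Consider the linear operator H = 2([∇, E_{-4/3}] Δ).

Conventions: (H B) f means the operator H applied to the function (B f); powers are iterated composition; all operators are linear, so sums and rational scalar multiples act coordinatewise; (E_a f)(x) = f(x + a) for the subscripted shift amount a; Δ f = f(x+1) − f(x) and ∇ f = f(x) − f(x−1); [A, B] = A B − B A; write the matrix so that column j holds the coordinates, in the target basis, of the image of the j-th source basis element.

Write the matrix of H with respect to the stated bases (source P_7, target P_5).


image of 1: 0
image of x: 0
image of x^2: 0
image of x^3: 0
image of x^4: 0
image of x^5: 0
image of x^6: 0
image of x^7: 0
each image's coordinates form column j of the matrix

the matrix is [[0, 0, 0, 0, 0, 0, 0, 0]; [0, 0, 0, 0, 0, 0, 0, 0]; [0, 0, 0, 0, 0, 0, 0, 0]; [0, 0, 0, 0, 0, 0, 0, 0]; [0, 0, 0, 0, 0, 0, 0, 0]; [0, 0, 0, 0, 0, 0, 0, 0]] (rows listed top to bottom)


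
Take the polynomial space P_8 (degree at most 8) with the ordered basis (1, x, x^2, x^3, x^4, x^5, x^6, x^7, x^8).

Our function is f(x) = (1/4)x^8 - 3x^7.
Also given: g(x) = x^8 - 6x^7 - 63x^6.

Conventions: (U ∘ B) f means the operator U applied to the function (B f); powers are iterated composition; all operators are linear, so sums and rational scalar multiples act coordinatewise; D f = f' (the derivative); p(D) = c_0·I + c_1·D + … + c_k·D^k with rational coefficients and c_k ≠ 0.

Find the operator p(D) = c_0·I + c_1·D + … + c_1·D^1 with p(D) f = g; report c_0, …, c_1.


D^0 f = (1/4)x^8 - 3x^7
D^1 f = 2x^7 - 21x^6
matching coefficients of g against c_0 f + c_1 Df + … from the top degree down determines the c_i
solution: c_0 = 4, c_1 = 3

p(D) = 4·I + 3·D, i.e. c_0 = 4, c_1 = 3


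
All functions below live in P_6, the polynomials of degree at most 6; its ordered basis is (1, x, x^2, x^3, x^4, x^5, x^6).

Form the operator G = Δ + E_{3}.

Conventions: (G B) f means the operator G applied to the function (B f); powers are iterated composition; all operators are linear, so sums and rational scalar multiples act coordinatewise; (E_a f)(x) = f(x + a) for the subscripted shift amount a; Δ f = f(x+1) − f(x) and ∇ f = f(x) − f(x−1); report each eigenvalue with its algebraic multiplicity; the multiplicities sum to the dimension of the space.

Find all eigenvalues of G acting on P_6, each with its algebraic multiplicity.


λ = 1 (multiplicity 7)

image of 1: 1
image of x: x + 4
image of x^2: x^2 + 8x + 10
image of x^3: x^3 + 12x^2 + 30x + 28
image of x^4: x^4 + 16x^3 + 60x^2 + 112x + 82
image of x^5: x^5 + 20x^4 + 100x^3 + 280x^2 + 410x + 244
image of x^6: x^6 + 24x^5 + 150x^4 + 560x^3 + 1230x^2 + 1464x + 730
the matrix is upper triangular; its diagonal is (1, 1, 1, 1, 1, 1, 1)
for a triangular matrix the eigenvalues are the diagonal entries, with algebraic multiplicity their repetition count


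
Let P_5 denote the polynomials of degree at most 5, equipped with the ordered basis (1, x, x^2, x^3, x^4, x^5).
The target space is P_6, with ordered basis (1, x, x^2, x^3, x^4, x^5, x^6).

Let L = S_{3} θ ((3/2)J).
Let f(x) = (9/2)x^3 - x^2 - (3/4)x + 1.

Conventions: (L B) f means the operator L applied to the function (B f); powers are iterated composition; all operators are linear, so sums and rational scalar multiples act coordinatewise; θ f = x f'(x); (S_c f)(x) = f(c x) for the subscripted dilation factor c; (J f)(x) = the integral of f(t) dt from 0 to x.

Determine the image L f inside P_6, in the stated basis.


the result is g(x) = (2187/4)x^4 - (81/2)x^3 - (81/8)x^2 + (9/2)x

J f = (9/8)x^4 - (1/3)x^3 - (3/8)x^2 + x
((3/2)J) f = (27/16)x^4 - (1/2)x^3 - (9/16)x^2 + (3/2)x
θ ((3/2)J) f = (27/4)x^4 - (3/2)x^3 - (9/8)x^2 + (3/2)x
S_{3} θ ((3/2)J) f = (2187/4)x^4 - (81/2)x^3 - (81/8)x^2 + (9/2)x


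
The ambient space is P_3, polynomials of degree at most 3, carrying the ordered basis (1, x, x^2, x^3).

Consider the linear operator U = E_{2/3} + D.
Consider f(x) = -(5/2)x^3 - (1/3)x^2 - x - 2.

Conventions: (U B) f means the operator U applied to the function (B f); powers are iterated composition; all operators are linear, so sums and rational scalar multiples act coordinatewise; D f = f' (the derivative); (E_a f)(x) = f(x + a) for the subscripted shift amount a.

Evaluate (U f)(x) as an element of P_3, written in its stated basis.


E_{2/3} f = -(5/2)x^3 - (16/3)x^2 - (43/9)x - 32/9
D f = -(15/2)x^2 - (2/3)x - 1
(E_{2/3} + D) f = -(5/2)x^3 - (77/6)x^2 - (49/9)x - 41/9

the result is g(x) = -(5/2)x^3 - (77/6)x^2 - (49/9)x - 41/9


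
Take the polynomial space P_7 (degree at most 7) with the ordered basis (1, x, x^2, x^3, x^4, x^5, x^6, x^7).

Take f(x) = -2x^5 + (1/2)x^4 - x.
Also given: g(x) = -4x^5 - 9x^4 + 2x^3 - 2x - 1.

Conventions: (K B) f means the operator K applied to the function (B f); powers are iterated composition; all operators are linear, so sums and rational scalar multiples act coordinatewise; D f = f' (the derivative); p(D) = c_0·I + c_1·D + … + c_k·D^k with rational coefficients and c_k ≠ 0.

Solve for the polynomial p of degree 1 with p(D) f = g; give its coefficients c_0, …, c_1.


c_0 = 2, c_1 = 1

D^0 f = -2x^5 + (1/2)x^4 - x
D^1 f = -10x^4 + 2x^3 - 1
matching coefficients of g against c_0 f + c_1 Df + … from the top degree down determines the c_i
solution: c_0 = 2, c_1 = 1


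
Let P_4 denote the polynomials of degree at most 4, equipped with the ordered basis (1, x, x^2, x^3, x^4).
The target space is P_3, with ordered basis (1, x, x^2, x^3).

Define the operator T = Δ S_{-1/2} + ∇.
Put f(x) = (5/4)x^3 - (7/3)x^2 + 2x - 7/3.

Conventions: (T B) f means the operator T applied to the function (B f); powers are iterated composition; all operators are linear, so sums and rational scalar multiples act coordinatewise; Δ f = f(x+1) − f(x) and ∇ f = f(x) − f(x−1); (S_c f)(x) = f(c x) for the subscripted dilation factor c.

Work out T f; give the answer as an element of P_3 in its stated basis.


the image equals g(x) = (105/32)x^2 - (965/96)x + 123/32

S_{-1/2} f = -(5/32)x^3 - (7/12)x^2 - x - 7/3
Δ S_{-1/2} f = -(15/32)x^2 - (157/96)x - 167/96
∇ f = (15/4)x^2 - (101/12)x + 67/12
(Δ S_{-1/2} + ∇) f = (105/32)x^2 - (965/96)x + 123/32
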